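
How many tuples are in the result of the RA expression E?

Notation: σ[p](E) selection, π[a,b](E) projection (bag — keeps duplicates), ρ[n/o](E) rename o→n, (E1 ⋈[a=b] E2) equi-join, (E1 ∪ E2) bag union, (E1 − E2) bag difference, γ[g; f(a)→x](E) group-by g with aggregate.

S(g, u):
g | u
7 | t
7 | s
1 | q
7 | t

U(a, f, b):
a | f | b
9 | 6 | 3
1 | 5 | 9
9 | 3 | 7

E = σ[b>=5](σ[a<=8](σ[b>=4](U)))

Stepwise |·|:
  U → 3
  σ[b>=4](U) → 2
  σ[a<=8](σ[b>=4](U)) → 1
  σ[b>=5](σ[a<=8](σ[b>=4](U))) → 1

|E| = 1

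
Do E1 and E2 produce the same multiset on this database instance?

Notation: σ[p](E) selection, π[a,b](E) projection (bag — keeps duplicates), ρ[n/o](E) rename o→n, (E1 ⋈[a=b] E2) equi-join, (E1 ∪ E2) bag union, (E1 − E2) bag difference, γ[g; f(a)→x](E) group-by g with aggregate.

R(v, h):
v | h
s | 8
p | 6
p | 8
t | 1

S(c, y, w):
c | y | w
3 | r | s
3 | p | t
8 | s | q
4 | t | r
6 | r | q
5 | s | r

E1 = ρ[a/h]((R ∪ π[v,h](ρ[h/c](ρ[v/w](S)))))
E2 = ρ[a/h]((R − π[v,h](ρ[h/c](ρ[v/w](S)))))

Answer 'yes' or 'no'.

E1 row counts bottom-up:
  R → 4
  S → 6
  ρ[v/w](S) → 6
  ρ[h/c](ρ[v/w](S)) → 6
  π[v,h](ρ[h/c](ρ[v/w](S))) → 6
  (R ∪ π[v,h](ρ[h/c](ρ[v/w](S)))) → 10
  ρ[a/h]((R ∪ π[v,h](ρ[h/c](ρ[v/w](S))))) → 10
E2 row counts bottom-up:
  R → 4
  S → 6
  ρ[v/w](S) → 6
  ρ[h/c](ρ[v/w](S)) → 6
  π[v,h](ρ[h/c](ρ[v/w](S))) → 6
  (R − π[v,h](ρ[h/c](ρ[v/w](S)))) → 4
  ρ[a/h]((R − π[v,h](ρ[h/c](ρ[v/w](S))))) → 4

E1 result:
v | a
p | 6
p | 8
q | 6
q | 8
r | 4
r | 5
s | 3
s | 8
t | 1
t | 3
E2 result:
v | a
p | 6
p | 8
s | 8
t | 1
Witness: ('q', 8) appears 1× in E1 but 0× in E2.

no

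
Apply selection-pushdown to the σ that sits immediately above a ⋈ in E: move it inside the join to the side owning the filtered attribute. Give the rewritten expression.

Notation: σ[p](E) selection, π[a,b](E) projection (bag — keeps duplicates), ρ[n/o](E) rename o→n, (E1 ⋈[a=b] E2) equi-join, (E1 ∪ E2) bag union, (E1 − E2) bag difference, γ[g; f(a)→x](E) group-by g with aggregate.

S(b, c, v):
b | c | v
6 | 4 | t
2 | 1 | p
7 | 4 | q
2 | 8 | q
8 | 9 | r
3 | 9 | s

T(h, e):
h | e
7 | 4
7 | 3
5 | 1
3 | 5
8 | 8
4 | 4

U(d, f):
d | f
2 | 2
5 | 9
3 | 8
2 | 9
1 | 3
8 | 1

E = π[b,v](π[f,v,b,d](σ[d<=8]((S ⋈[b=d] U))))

σ filters on d, owned by the right side.
E' = π[b,v](π[f,v,b,d]((S ⋈[b=d] σ[d<=8](U))))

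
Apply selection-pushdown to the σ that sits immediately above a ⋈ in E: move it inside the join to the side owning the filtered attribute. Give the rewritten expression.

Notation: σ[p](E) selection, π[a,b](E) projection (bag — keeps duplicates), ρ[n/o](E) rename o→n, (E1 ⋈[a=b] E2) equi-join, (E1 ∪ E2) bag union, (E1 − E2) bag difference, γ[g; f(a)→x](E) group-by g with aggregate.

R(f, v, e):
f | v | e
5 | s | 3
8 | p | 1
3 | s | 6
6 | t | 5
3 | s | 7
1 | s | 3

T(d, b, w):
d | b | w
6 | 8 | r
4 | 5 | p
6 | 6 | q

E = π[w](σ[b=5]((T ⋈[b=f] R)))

σ filters on b, owned by the left side.
E' = π[w]((σ[b=5](T) ⋈[b=f] R))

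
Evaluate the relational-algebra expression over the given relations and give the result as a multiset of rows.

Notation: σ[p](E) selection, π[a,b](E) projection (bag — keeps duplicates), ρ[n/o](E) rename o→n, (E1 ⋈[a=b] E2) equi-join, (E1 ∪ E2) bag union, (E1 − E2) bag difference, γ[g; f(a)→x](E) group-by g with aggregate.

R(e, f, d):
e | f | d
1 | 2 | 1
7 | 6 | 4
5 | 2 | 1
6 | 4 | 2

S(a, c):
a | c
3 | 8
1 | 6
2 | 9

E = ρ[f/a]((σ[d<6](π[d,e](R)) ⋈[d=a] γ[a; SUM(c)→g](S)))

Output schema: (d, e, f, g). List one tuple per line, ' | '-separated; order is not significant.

Subexpression sizes:
  R → 4
  π[d,e](R) → 4
  σ[d<6](π[d,e](R)) → 4
  S → 3
  γ[a; SUM(c)→g](S) → 3
  (σ[d<6](π[d,e](R)) ⋈[d=a] γ[a; SUM(c)→g](S)) → 3
  ρ[f/a]((σ[d<6](π[d,e](R)) ⋈[d=a] γ[a; SUM(c)→g](S))) → 3

== RESULT ==
d | e | f | g
1 | 1 | 1 | 6
1 | 5 | 1 | 6
2 | 6 | 2 | 9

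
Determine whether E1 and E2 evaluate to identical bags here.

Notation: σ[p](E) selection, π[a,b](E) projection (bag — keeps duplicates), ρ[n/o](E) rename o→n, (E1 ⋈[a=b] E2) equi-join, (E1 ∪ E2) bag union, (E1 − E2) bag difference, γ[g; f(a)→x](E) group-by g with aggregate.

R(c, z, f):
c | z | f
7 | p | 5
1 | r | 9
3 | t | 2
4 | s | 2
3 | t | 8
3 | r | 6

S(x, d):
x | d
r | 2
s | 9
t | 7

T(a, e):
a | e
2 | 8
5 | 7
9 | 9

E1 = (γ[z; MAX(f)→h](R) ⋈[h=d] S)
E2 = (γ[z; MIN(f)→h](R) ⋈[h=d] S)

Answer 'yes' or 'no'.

E1 subexpression sizes:
  R → 6
  γ[z; MAX(f)→h](R) → 4
  S → 3
  (γ[z; MAX(f)→h](R) ⋈[h=d] S) → 2
E2 subexpression sizes:
  R → 6
  γ[z; MIN(f)→h](R) → 4
  S → 3
  (γ[z; MIN(f)→h](R) ⋈[h=d] S) → 2

E1 result:
z | h | x | d
r | 9 | s | 9
s | 2 | r | 2
E2 result:
z | h | x | d
s | 2 | r | 2
t | 2 | r | 2
Witness: ('r', 9, 's', 9) appears 1× in E1 but 0× in E2.

no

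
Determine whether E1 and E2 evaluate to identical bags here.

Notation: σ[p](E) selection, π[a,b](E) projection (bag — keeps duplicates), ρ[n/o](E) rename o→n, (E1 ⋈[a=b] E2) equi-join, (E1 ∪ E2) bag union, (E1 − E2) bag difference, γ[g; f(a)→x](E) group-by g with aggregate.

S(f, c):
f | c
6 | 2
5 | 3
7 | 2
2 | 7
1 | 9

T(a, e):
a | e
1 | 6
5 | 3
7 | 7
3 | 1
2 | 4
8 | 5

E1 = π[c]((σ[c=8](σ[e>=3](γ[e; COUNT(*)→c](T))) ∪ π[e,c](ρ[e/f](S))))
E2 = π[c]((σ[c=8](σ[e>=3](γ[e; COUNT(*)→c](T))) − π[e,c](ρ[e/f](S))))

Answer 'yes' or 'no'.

E1 per-node cardinality:
  T → 6
  γ[e; COUNT(*)→c](T) → 6
  σ[e>=3](γ[e; COUNT(*)→c](T)) → 5
  σ[c=8](σ[e>=3](γ[e; COUNT(*)→c](T))) → 0
  S → 5
  ρ[e/f](S) → 5
  π[e,c](ρ[e/f](S)) → 5
  (σ[c=8](σ[e>=3](γ[e; COUNT(*)→c](T))) ∪ π[e,c](ρ[e/f](S))) → 5
  π[c]((σ[c=8](σ[e>=3](γ[e; COUNT(*)→c](T))) ∪ π[e,c](ρ[e/f](S)))) → 5
E2 per-node cardinality:
  T → 6
  γ[e; COUNT(*)→c](T) → 6
  σ[e>=3](γ[e; COUNT(*)→c](T)) → 5
  σ[c=8](σ[e>=3](γ[e; COUNT(*)→c](T))) → 0
  S → 5
  ρ[e/f](S) → 5
  π[e,c](ρ[e/f](S)) → 5
  (σ[c=8](σ[e>=3](γ[e; COUNT(*)→c](T))) − π[e,c](ρ[e/f](S))) → 0
  π[c]((σ[c=8](σ[e>=3](γ[e; COUNT(*)→c](T))) − π[e,c](ρ[e/f](S)))) → 0

E1 result:
c
2
2
3
7
9
E2 result:
c
(0 rows)
Witness: (7,) appears 1× in E1 but 0× in E2.

no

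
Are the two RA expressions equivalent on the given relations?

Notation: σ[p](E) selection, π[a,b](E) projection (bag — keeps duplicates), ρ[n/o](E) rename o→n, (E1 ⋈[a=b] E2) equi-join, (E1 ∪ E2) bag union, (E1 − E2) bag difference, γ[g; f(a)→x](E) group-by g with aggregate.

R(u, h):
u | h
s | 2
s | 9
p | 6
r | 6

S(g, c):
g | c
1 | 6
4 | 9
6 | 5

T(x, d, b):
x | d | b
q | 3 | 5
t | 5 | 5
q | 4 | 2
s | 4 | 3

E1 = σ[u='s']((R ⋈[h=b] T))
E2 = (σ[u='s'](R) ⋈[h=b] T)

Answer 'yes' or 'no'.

E1 per-node cardinality:
  R → 4
  T → 4
  (R ⋈[h=b] T) → 1
  σ[u='s']((R ⋈[h=b] T)) → 1
E2 per-node cardinality:
  R → 4
  σ[u='s'](R) → 2
  T → 4
  (σ[u='s'](R) ⋈[h=b] T) → 1

E1 and E2 produce the same multiset:
u | h | x | d | b
s | 2 | q | 4 | 2

yes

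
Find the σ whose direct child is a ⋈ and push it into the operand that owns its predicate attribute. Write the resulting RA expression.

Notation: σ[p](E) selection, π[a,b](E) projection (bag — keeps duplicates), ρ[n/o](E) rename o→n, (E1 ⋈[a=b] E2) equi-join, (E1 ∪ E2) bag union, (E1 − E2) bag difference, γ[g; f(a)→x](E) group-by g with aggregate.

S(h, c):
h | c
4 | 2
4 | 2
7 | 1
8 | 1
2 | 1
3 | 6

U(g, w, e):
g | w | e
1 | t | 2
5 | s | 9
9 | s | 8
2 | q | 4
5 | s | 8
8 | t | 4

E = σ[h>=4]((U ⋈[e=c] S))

σ filters on h, owned by the right side.
E' = (U ⋈[e=c] σ[h>=4](S))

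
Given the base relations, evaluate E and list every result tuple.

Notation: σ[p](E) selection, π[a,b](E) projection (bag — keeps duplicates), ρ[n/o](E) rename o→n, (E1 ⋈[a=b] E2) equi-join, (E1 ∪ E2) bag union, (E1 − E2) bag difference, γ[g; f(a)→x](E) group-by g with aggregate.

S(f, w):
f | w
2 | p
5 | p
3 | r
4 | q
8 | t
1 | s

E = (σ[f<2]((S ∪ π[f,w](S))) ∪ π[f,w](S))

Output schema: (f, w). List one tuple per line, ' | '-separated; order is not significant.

Per-node cardinality:
  S → 6
  S → 6
  π[f,w](S) → 6
  (S ∪ π[f,w](S)) → 12
  σ[f<2]((S ∪ π[f,w](S))) → 2
  S → 6
  π[f,w](S) → 6
  (σ[f<2]((S ∪ π[f,w](S))) ∪ π[f,w](S)) → 8

== RESULT ==
f | w
1 | s
1 | s
1 | s
2 | p
3 | r
4 | q
5 | p
8 | t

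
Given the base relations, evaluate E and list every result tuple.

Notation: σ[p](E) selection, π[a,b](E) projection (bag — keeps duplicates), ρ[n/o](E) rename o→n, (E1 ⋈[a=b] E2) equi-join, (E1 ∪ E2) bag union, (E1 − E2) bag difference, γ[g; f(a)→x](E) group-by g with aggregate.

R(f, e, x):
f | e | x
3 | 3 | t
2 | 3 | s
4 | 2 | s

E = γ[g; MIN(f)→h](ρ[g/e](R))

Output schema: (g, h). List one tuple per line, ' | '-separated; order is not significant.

Subexpression sizes:
  R → 3
  ρ[g/e](R) → 3
  γ[g; MIN(f)→h](ρ[g/e](R)) → 2

== RESULT ==
g | h
2 | 4
3 | 2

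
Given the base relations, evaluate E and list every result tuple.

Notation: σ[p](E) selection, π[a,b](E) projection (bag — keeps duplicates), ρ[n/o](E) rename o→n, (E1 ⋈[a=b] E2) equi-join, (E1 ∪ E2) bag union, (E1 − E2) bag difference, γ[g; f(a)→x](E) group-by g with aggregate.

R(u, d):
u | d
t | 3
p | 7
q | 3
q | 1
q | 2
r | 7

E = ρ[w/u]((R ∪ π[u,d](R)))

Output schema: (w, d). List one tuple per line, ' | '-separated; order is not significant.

Subexpression sizes:
  R → 6
  R → 6
  π[u,d](R) → 6
  (R ∪ π[u,d](R)) → 12
  ρ[w/u]((R ∪ π[u,d](R))) → 12

== RESULT ==
w | d
p | 7
p | 7
q | 1
q | 1
q | 2
q | 2
q | 3
q | 3
r | 7
r | 7
t | 3
t | 3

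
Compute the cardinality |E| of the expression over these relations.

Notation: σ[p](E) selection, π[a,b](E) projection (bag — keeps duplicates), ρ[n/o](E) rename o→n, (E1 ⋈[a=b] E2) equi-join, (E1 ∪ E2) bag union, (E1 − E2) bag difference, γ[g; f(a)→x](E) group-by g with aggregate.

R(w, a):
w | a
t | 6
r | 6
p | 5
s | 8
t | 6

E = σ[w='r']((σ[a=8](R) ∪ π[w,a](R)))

Subexpression sizes:
  R → 5
  σ[a=8](R) → 1
  R → 5
  π[w,a](R) → 5
  (σ[a=8](R) ∪ π[w,a](R)) → 6
  σ[w='r']((σ[a=8](R) ∪ π[w,a](R))) → 1

|E| = 1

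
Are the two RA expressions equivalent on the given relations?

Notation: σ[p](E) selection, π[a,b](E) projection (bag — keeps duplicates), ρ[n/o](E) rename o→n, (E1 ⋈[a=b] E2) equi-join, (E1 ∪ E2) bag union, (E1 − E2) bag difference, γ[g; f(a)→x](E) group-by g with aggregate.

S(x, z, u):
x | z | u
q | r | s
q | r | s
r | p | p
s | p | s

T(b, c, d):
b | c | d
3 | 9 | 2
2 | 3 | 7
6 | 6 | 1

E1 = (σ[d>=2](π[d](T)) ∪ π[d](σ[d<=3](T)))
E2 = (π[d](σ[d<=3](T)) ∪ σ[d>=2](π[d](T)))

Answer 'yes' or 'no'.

E1 row counts bottom-up:
  T → 3
  π[d](T) → 3
  σ[d>=2](π[d](T)) → 2
  T → 3
  σ[d<=3](T) → 2
  π[d](σ[d<=3](T)) → 2
  (σ[d>=2](π[d](T)) ∪ π[d](σ[d<=3](T))) → 4
E2 row counts bottom-up:
  T → 3
  σ[d<=3](T) → 2
  π[d](σ[d<=3](T)) → 2
  T → 3
  π[d](T) → 3
  σ[d>=2](π[d](T)) → 2
  (π[d](σ[d<=3](T)) ∪ σ[d>=2](π[d](T))) → 4

E1 and E2 produce the same multiset:
d
1
2
2
7

yes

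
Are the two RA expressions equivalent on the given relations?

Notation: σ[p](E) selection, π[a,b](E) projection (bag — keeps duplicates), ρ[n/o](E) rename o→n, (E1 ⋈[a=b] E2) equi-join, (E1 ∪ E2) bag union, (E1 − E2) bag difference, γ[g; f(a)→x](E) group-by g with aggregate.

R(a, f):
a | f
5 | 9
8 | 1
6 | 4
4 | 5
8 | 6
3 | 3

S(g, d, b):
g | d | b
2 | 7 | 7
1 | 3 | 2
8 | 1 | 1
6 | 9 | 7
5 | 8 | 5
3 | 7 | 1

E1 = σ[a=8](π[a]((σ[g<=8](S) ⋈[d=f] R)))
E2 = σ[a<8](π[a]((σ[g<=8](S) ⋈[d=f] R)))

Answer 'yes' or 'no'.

E1 subexpression sizes:
  S → 6
  σ[g<=8](S) → 6
  R → 6
  (σ[g<=8](S) ⋈[d=f] R) → 3
  π[a]((σ[g<=8](S) ⋈[d=f] R)) → 3
  σ[a=8](π[a]((σ[g<=8](S) ⋈[d=f] R))) → 1
E2 subexpression sizes:
  S → 6
  σ[g<=8](S) → 6
  R → 6
  (σ[g<=8](S) ⋈[d=f] R) → 3
  π[a]((σ[g<=8](S) ⋈[d=f] R)) → 3
  σ[a<8](π[a]((σ[g<=8](S) ⋈[d=f] R))) → 2

E1 result:
a
8
E2 result:
a
3
5
Witness: (8,) appears 1× in E1 but 0× in E2.

no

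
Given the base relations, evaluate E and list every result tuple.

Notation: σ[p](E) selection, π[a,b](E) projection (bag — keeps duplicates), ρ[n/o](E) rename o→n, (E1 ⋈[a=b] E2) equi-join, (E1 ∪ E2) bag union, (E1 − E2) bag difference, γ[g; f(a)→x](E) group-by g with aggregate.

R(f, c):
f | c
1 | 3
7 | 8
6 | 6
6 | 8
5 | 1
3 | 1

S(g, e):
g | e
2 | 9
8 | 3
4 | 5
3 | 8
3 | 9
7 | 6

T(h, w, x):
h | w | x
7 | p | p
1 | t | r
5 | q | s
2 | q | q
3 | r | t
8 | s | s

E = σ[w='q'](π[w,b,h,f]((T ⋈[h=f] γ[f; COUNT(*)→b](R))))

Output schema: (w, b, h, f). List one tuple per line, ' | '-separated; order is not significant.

Stepwise |·|:
  T → 6
  R → 6
  γ[f; COUNT(*)→b](R) → 5
  (T ⋈[h=f] γ[f; COUNT(*)→b](R)) → 4
  π[w,b,h,f]((T ⋈[h=f] γ[f; COUNT(*)→b](R))) → 4
  σ[w='q'](π[w,b,h,f]((T ⋈[h=f] γ[f; COUNT(*)→b](R)))) → 1

== RESULT ==
w | b | h | f
q | 1 | 5 | 5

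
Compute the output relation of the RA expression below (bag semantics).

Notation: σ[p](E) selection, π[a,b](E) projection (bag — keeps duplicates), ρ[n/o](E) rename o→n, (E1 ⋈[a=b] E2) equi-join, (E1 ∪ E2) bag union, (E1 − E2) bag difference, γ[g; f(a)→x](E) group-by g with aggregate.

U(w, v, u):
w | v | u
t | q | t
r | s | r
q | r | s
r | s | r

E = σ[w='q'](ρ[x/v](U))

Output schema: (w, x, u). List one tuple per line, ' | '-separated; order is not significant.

Subexpression sizes:
  U → 4
  ρ[x/v](U) → 4
  σ[w='q'](ρ[x/v](U)) → 1

== RESULT ==
w | x | u
q | r | s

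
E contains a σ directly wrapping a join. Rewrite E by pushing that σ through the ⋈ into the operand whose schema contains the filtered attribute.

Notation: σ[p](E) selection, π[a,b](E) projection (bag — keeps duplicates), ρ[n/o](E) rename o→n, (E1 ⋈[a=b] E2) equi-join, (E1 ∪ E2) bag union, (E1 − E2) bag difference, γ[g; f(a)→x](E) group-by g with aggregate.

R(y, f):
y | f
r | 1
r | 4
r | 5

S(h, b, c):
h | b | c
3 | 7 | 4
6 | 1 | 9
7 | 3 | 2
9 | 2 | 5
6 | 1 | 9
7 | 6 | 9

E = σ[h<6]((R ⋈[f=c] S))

σ filters on h, owned by the right side.
E' = (R ⋈[f=c] σ[h<6](S))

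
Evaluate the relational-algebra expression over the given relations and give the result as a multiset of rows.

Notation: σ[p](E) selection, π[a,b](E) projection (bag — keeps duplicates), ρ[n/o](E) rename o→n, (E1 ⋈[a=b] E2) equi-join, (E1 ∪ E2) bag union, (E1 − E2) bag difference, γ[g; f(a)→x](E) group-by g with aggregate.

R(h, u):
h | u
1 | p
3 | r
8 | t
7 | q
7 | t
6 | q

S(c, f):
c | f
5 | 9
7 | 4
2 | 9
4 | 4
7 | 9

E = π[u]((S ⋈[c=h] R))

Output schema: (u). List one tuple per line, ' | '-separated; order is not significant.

Subexpression sizes:
  S → 5
  R → 6
  (S ⋈[c=h] R) → 4
  π[u]((S ⋈[c=h] R)) → 4

== RESULT ==
u
q
q
t
t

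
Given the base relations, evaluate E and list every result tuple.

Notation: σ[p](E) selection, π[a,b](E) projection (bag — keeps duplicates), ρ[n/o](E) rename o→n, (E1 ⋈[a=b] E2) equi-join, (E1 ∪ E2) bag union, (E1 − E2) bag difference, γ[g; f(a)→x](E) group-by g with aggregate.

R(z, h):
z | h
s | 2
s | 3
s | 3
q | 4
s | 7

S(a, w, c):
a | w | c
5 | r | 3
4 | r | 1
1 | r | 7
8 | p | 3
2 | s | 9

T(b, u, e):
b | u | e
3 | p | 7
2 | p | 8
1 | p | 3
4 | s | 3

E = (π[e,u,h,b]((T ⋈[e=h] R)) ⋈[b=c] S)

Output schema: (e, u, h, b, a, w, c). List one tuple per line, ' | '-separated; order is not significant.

Stepwise |·|:
  T → 4
  R → 5
  (T ⋈[e=h] R) → 5
  π[e,u,h,b]((T ⋈[e=h] R)) → 5
  S → 5
  (π[e,u,h,b]((T ⋈[e=h] R)) ⋈[b=c] S) → 4

== RESULT ==
e | u | h | b | a | w | c
3 | p | 3 | 1 | 4 | r | 1
3 | p | 3 | 1 | 4 | r | 1
7 | p | 7 | 3 | 5 | r | 3
7 | p | 7 | 3 | 8 | p | 3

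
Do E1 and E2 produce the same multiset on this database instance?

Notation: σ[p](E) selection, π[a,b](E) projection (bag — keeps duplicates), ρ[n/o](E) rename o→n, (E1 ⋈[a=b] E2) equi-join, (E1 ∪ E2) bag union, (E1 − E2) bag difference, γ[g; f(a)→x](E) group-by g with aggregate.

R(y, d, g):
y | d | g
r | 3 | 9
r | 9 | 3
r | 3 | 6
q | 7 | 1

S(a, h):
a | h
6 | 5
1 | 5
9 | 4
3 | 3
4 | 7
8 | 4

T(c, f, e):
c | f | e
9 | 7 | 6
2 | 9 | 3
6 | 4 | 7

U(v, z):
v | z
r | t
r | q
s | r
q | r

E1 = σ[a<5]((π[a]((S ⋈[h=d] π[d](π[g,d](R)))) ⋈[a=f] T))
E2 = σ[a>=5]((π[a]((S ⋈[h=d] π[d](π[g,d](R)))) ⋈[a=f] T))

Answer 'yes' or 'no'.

E1 per-node cardinality:
  S → 6
  R → 4
  π[g,d](R) → 4
  π[d](π[g,d](R)) → 4
  (S ⋈[h=d] π[d](π[g,d](R))) → 3
  π[a]((S ⋈[h=d] π[d](π[g,d](R)))) → 3
  T → 3
  (π[a]((S ⋈[h=d] π[d](π[g,d](R)))) ⋈[a=f] T) → 1
  σ[a<5]((π[a]((S ⋈[h=d] π[d](π[g,d](R)))) ⋈[a=f] T)) → 1
E2 per-node cardinality:
  S → 6
  R → 4
  π[g,d](R) → 4
  π[d](π[g,d](R)) → 4
  (S ⋈[h=d] π[d](π[g,d](R))) → 3
  π[a]((S ⋈[h=d] π[d](π[g,d](R)))) → 3
  T → 3
  (π[a]((S ⋈[h=d] π[d](π[g,d](R)))) ⋈[a=f] T) → 1
  σ[a>=5]((π[a]((S ⋈[h=d] π[d](π[g,d](R)))) ⋈[a=f] T)) → 0

E1 result:
a | c | f | e
4 | 6 | 4 | 7
E2 result:
a | c | f | e
(0 rows)
Witness: (4, 6, 4, 7) appears 1× in E1 but 0× in E2.

no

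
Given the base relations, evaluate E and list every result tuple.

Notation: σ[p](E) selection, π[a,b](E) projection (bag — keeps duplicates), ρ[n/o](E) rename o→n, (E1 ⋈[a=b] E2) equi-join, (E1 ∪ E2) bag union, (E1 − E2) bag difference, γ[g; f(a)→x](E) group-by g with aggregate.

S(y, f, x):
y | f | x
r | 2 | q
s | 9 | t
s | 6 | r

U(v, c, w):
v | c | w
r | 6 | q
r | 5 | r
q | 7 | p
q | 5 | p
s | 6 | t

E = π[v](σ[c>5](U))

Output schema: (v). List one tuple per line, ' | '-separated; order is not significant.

Row counts bottom-up:
  U → 5
  σ[c>5](U) → 3
  π[v](σ[c>5](U)) → 3

== RESULT ==
v
q
r
s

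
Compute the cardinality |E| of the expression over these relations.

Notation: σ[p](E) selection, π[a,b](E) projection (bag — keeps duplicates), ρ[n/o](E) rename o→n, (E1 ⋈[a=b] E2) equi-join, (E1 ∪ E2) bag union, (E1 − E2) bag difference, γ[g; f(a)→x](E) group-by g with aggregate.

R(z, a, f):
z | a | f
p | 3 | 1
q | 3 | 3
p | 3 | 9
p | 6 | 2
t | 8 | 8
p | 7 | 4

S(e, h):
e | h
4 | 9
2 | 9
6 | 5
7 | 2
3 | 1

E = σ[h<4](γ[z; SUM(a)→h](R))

Subexpression sizes:
  R → 6
  γ[z; SUM(a)→h](R) → 3
  σ[h<4](γ[z; SUM(a)→h](R)) → 1

|E| = 1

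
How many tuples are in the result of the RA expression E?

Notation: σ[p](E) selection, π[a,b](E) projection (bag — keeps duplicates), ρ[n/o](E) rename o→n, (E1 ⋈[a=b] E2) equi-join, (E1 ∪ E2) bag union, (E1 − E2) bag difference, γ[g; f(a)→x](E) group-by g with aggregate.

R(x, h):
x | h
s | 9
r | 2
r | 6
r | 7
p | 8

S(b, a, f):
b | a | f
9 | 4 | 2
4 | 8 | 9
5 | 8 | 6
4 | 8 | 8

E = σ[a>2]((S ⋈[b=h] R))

Row counts bottom-up:
  S → 4
  R → 5
  (S ⋈[b=h] R) → 1
  σ[a>2]((S ⋈[b=h] R)) → 1

|E| = 1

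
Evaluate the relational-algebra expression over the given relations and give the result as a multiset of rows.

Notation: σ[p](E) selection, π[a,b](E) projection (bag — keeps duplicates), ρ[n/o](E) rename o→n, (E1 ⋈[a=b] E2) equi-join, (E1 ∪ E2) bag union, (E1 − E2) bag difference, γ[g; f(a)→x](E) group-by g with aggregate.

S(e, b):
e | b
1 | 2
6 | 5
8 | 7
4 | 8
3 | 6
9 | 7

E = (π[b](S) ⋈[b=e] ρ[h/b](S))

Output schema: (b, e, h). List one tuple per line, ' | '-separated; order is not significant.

Stepwise |·|:
  S → 6
  π[b](S) → 6
  S → 6
  ρ[h/b](S) → 6
  (π[b](S) ⋈[b=e] ρ[h/b](S)) → 2

== RESULT ==
b | e | h
6 | 6 | 5
8 | 8 | 7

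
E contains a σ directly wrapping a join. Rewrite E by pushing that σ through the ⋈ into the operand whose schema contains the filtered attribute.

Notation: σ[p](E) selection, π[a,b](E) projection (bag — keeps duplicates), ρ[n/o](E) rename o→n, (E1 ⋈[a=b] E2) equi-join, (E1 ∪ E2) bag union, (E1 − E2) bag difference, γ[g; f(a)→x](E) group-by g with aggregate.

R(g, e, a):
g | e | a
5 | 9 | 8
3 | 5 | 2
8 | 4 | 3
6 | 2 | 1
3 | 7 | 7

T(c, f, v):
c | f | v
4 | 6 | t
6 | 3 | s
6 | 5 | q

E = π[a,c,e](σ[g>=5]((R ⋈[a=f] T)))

σ filters on g, owned by the left side.
E' = π[a,c,e]((σ[g>=5](R) ⋈[a=f] T))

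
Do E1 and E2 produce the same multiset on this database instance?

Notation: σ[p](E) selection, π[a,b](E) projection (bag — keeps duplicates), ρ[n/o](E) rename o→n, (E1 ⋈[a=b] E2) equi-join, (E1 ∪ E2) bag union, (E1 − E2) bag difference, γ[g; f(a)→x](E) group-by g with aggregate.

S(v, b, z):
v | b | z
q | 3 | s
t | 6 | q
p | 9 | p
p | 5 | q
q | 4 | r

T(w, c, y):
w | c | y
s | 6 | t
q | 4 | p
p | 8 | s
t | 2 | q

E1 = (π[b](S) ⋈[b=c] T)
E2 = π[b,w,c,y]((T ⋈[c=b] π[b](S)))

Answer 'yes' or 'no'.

E1 per-node cardinality:
  S → 5
  π[b](S) → 5
  T → 4
  (π[b](S) ⋈[b=c] T) → 2
E2 per-node cardinality:
  T → 4
  S → 5
  π[b](S) → 5
  (T ⋈[c=b] π[b](S)) → 2
  π[b,w,c,y]((T ⋈[c=b] π[b](S))) → 2

E1 and E2 produce the same multiset:
b | w | c | y
4 | q | 4 | p
6 | s | 6 | t

yes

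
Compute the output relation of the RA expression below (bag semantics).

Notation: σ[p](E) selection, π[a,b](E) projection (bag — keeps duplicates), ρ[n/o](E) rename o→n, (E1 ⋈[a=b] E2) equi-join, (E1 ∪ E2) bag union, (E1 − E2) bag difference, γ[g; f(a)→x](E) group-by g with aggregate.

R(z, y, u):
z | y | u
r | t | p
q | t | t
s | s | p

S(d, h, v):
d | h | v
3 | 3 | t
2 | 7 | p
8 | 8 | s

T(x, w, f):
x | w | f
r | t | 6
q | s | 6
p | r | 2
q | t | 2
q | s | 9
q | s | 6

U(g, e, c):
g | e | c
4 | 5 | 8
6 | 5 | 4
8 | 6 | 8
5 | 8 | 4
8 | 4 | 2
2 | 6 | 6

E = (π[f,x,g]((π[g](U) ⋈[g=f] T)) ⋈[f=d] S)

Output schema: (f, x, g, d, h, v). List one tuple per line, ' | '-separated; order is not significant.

Subexpression sizes:
  U → 6
  π[g](U) → 6
  T → 6
  (π[g](U) ⋈[g=f] T) → 5
  π[f,x,g]((π[g](U) ⋈[g=f] T)) → 5
  S → 3
  (π[f,x,g]((π[g](U) ⋈[g=f] T)) ⋈[f=d] S) → 2

== RESULT ==
f | x | g | d | h | v
2 | p | 2 | 2 | 7 | p
2 | q | 2 | 2 | 7 | p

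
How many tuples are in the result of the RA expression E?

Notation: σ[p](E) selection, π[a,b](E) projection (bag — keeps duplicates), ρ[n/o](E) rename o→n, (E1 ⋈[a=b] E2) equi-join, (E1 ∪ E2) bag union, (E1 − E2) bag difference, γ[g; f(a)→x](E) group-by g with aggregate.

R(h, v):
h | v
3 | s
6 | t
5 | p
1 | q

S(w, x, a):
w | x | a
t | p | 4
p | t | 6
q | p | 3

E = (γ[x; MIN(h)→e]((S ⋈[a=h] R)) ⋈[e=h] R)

Stepwise |·|:
  S → 3
  R → 4
  (S ⋈[a=h] R) → 2
  γ[x; MIN(h)→e]((S ⋈[a=h] R)) → 2
  R → 4
  (γ[x; MIN(h)→e]((S ⋈[a=h] R)) ⋈[e=h] R) → 2

|E| = 2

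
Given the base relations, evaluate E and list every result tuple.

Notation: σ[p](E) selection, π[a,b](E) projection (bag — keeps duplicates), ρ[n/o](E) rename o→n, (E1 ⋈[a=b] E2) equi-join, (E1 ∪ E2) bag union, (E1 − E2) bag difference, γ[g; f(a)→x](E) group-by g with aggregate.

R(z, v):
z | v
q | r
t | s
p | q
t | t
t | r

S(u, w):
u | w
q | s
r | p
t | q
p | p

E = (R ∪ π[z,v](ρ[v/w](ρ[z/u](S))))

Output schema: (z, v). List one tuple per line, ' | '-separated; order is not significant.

Stepwise |·|:
  R → 5
  S → 4
  ρ[z/u](S) → 4
  ρ[v/w](ρ[z/u](S)) → 4
  π[z,v](ρ[v/w](ρ[z/u](S))) → 4
  (R ∪ π[z,v](ρ[v/w](ρ[z/u](S)))) → 9

== RESULT ==
z | v
p | p
p | q
q | r
q | s
r | p
t | q
t | r
t | s
t | t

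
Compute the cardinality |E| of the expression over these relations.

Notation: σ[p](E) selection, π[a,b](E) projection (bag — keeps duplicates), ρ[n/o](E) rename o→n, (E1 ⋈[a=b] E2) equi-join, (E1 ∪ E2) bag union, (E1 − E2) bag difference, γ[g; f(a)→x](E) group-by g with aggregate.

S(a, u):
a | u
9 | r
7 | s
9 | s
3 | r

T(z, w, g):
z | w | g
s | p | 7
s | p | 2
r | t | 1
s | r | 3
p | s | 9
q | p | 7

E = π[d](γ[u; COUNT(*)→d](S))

Subexpression sizes:
  S → 4
  γ[u; COUNT(*)→d](S) → 2
  π[d](γ[u; COUNT(*)→d](S)) → 2

|E| = 2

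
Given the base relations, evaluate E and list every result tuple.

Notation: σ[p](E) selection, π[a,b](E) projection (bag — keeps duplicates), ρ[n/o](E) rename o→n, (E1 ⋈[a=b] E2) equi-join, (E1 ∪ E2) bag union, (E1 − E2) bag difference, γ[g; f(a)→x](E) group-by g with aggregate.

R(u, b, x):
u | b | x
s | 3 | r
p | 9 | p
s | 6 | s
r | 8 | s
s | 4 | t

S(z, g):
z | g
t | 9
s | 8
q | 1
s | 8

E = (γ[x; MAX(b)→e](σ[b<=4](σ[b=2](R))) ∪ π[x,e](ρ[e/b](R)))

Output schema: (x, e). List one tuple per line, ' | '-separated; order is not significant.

Row counts bottom-up:
  R → 5
  σ[b=2](R) → 0
  σ[b<=4](σ[b=2](R)) → 0
  γ[x; MAX(b)→e](σ[b<=4](σ[b=2](R))) → 0
  R → 5
  ρ[e/b](R) → 5
  π[x,e](ρ[e/b](R)) → 5
  (γ[x; MAX(b)→e](σ[b<=4](σ[b=2](R))) ∪ π[x,e](ρ[e/b](R))) → 5

== RESULT ==
x | e
p | 9
r | 3
s | 6
s | 8
t | 4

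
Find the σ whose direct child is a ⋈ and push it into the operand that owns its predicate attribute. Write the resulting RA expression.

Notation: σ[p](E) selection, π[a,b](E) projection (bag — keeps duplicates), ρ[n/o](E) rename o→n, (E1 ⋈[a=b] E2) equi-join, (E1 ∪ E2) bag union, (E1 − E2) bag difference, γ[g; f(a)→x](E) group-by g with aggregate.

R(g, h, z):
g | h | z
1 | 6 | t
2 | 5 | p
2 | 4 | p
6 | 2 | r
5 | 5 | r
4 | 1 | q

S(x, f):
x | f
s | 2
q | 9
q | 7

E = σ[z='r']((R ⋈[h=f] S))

σ filters on z, owned by the left side.
E' = (σ[z='r'](R) ⋈[h=f] S)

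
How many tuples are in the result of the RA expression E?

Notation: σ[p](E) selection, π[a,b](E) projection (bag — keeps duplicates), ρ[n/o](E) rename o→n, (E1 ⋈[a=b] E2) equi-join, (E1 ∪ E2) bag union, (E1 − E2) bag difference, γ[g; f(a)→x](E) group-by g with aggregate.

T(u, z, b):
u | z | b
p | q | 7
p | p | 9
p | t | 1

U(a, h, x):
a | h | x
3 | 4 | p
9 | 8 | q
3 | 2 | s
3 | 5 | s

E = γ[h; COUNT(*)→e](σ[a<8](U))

Stepwise |·|:
  U → 4
  σ[a<8](U) → 3
  γ[h; COUNT(*)→e](σ[a<8](U)) → 3

|E| = 3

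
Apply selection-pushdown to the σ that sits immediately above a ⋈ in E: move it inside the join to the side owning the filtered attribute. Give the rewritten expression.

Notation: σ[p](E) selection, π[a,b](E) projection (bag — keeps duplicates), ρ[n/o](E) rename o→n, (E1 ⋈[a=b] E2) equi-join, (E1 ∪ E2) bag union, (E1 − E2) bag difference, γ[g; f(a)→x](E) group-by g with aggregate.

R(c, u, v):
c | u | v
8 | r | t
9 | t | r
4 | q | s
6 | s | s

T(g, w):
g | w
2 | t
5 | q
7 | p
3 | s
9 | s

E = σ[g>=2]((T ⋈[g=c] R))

σ filters on g, owned by the left side.
E' = (σ[g>=2](T) ⋈[g=c] R)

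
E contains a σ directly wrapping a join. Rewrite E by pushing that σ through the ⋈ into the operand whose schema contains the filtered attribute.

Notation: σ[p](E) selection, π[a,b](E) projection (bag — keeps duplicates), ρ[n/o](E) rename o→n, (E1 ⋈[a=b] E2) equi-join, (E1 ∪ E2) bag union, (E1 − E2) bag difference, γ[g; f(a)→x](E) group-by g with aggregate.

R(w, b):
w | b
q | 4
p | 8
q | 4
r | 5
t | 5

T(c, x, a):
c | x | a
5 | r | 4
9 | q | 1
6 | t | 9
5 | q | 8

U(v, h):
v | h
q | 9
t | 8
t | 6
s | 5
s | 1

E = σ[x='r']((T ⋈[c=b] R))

σ filters on x, owned by the left side.
E' = (σ[x='r'](T) ⋈[c=b] R)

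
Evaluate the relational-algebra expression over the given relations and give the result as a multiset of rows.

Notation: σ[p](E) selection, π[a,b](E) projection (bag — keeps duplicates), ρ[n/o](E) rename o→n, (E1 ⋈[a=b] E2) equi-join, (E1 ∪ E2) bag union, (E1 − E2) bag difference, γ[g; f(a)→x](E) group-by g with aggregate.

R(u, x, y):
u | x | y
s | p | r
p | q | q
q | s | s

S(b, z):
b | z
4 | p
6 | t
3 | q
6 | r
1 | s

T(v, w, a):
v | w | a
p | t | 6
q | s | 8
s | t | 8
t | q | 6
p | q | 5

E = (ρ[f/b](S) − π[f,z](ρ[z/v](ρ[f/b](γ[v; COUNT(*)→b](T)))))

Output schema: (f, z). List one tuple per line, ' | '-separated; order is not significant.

Row counts bottom-up:
  S → 5
  ρ[f/b](S) → 5
  T → 5
  γ[v; COUNT(*)→b](T) → 4
  ρ[f/b](γ[v; COUNT(*)→b](T)) → 4
  ρ[z/v](ρ[f/b](γ[v; COUNT(*)→b](T))) → 4
  π[f,z](ρ[z/v](ρ[f/b](γ[v; COUNT(*)→b](T)))) → 4
  (ρ[f/b](S) − π[f,z](ρ[z/v](ρ[f/b](γ[v; COUNT(*)→b](T))))) → 4

== RESULT ==
f | z
3 | q
4 | p
6 | r
6 | t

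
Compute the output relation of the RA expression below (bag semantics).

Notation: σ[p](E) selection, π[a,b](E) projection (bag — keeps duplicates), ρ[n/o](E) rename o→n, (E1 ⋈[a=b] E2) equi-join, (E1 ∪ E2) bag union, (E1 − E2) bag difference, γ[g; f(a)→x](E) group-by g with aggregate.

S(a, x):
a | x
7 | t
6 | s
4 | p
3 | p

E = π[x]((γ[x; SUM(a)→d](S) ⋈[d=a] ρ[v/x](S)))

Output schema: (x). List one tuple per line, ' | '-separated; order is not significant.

Row counts bottom-up:
  S → 4
  γ[x; SUM(a)→d](S) → 3
  S → 4
  ρ[v/x](S) → 4
  (γ[x; SUM(a)→d](S) ⋈[d=a] ρ[v/x](S)) → 3
  π[x]((γ[x; SUM(a)→d](S) ⋈[d=a] ρ[v/x](S))) → 3

== RESULT ==
x
p
s
t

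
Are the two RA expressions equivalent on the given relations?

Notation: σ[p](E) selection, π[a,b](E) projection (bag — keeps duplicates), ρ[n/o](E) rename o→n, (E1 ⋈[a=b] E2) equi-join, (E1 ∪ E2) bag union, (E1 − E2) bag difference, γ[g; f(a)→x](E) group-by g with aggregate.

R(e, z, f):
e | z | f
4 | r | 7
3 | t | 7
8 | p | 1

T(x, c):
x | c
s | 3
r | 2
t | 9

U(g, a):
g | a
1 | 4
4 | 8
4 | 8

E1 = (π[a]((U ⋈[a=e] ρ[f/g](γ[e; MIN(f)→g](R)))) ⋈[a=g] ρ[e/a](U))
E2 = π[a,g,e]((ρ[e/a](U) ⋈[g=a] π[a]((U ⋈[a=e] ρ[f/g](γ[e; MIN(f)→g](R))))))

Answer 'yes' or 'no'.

E1 subexpression sizes:
  U → 3
  R → 3
  γ[e; MIN(f)→g](R) → 3
  ρ[f/g](γ[e; MIN(f)→g](R)) → 3
  (U ⋈[a=e] ρ[f/g](γ[e; MIN(f)→g](R))) → 3
  π[a]((U ⋈[a=e] ρ[f/g](γ[e; MIN(f)→g](R)))) → 3
  U → 3
  ρ[e/a](U) → 3
  (π[a]((U ⋈[a=e] ρ[f/g](γ[e; MIN(f)→g](R)))) ⋈[a=g] ρ[e/a](U)) → 2
E2 subexpression sizes:
  U → 3
  ρ[e/a](U) → 3
  U → 3
  R → 3
  γ[e; MIN(f)→g](R) → 3
  ρ[f/g](γ[e; MIN(f)→g](R)) → 3
  (U ⋈[a=e] ρ[f/g](γ[e; MIN(f)→g](R))) → 3
  π[a]((U ⋈[a=e] ρ[f/g](γ[e; MIN(f)→g](R)))) → 3
  (ρ[e/a](U) ⋈[g=a] π[a]((U ⋈[a=e] ρ[f/g](γ[e; MIN(f)→g](R))))) → 2
  π[a,g,e]((ρ[e/a](U) ⋈[g=a] π[a]((U ⋈[a=e] ρ[f/g](γ[e; MIN(f)→g](R)))))) → 2

E1 and E2 produce the same multiset:
a | g | e
4 | 4 | 8
4 | 4 | 8

yes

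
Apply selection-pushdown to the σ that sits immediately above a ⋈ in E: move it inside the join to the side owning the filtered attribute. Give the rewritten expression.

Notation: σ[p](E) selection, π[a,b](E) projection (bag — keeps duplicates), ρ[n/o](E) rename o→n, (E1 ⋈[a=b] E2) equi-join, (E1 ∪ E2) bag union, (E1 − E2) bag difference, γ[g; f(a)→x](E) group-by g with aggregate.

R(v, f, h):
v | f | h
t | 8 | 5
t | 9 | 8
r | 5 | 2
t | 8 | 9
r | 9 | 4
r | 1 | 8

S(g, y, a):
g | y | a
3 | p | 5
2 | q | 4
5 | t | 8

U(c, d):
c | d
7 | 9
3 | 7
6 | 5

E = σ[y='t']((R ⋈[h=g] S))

σ filters on y, owned by the right side.
E' = (R ⋈[h=g] σ[y='t'](S))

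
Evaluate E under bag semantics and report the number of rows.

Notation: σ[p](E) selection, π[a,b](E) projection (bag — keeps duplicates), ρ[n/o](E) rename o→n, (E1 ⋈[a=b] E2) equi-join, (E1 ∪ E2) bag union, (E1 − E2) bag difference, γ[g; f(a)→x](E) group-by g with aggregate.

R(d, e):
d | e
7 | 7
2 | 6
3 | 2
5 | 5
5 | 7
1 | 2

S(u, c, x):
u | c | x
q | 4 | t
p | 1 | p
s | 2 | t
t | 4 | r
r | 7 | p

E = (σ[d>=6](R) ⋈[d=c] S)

Row counts bottom-up:
  R → 6
  σ[d>=6](R) → 1
  S → 5
  (σ[d>=6](R) ⋈[d=c] S) → 1

|E| = 1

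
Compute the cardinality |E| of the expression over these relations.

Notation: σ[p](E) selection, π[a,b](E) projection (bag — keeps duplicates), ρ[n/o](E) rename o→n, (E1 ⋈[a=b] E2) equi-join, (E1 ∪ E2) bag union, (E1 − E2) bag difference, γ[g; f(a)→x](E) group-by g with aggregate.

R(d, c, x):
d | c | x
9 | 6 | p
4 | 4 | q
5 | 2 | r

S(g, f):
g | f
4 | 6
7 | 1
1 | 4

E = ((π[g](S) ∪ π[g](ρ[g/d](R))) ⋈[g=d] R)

Per-node cardinality:
  S → 3
  π[g](S) → 3
  R → 3
  ρ[g/d](R) → 3
  π[g](ρ[g/d](R)) → 3
  (π[g](S) ∪ π[g](ρ[g/d](R))) → 6
  R → 3
  ((π[g](S) ∪ π[g](ρ[g/d](R))) ⋈[g=d] R) → 4

|E| = 4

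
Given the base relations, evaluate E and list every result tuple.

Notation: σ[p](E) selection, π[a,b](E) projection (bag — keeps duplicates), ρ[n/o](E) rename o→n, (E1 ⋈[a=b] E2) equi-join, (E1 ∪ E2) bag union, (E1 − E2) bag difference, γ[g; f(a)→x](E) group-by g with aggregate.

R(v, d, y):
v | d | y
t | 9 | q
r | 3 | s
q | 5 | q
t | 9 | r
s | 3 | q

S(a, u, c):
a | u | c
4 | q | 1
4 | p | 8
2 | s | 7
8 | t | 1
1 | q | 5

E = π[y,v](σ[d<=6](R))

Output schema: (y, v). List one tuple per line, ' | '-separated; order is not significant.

Per-node cardinality:
  R → 5
  σ[d<=6](R) → 3
  π[y,v](σ[d<=6](R)) → 3

== RESULT ==
y | v
q | q
q | s
s | r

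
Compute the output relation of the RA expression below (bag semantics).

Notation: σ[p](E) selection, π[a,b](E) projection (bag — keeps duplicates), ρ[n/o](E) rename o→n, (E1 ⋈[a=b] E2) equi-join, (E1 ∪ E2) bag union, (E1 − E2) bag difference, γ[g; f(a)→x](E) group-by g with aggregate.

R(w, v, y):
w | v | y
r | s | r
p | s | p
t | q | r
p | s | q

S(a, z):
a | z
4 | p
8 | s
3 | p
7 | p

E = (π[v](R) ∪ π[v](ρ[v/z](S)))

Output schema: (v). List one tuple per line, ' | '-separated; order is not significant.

Per-node cardinality:
  R → 4
  π[v](R) → 4
  S → 4
  ρ[v/z](S) → 4
  π[v](ρ[v/z](S)) → 4
  (π[v](R) ∪ π[v](ρ[v/z](S))) → 8

== RESULT ==
v
p
p
p
q
s
s
s
s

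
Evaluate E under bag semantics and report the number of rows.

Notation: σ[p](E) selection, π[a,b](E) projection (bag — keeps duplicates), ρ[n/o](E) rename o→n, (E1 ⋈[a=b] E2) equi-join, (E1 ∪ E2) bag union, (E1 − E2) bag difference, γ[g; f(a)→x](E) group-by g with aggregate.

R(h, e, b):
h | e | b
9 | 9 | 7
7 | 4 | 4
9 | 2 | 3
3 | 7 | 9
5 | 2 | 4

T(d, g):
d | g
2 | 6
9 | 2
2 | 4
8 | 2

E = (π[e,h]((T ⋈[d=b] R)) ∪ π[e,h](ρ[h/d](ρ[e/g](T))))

Subexpression sizes:
  T → 4
  R → 5
  (T ⋈[d=b] R) → 1
  π[e,h]((T ⋈[d=b] R)) → 1
  T → 4
  ρ[e/g](T) → 4
  ρ[h/d](ρ[e/g](T)) → 4
  π[e,h](ρ[h/d](ρ[e/g](T))) → 4
  (π[e,h]((T ⋈[d=b] R)) ∪ π[e,h](ρ[h/d](ρ[e/g](T)))) → 5

|E| = 5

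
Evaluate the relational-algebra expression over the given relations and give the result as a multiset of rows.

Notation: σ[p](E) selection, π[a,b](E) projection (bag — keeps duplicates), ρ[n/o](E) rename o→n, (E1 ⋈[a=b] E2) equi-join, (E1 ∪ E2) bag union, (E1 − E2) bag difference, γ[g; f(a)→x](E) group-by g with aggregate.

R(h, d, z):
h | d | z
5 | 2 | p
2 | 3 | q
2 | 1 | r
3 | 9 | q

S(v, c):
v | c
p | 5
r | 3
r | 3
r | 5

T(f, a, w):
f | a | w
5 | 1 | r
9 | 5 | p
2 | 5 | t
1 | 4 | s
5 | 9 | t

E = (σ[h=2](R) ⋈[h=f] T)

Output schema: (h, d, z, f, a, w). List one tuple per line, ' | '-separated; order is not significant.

Per-node cardinality:
  R → 4
  σ[h=2](R) → 2
  T → 5
  (σ[h=2](R) ⋈[h=f] T) → 2

== RESULT ==
h | d | z | f | a | w
2 | 1 | r | 2 | 5 | t
2 | 3 | q | 2 | 5 | t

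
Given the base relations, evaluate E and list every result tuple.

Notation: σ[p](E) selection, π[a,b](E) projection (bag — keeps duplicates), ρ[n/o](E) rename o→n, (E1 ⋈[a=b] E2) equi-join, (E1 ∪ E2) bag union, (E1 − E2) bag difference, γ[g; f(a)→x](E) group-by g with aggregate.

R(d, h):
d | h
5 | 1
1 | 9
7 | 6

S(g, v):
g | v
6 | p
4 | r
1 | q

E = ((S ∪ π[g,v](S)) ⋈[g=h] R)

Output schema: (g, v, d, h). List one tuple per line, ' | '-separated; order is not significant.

Stepwise |·|:
  S → 3
  S → 3
  π[g,v](S) → 3
  (S ∪ π[g,v](S)) → 6
  R → 3
  ((S ∪ π[g,v](S)) ⋈[g=h] R) → 4

== RESULT ==
g | v | d | h
1 | q | 5 | 1
1 | q | 5 | 1
6 | p | 7 | 6
6 | p | 7 | 6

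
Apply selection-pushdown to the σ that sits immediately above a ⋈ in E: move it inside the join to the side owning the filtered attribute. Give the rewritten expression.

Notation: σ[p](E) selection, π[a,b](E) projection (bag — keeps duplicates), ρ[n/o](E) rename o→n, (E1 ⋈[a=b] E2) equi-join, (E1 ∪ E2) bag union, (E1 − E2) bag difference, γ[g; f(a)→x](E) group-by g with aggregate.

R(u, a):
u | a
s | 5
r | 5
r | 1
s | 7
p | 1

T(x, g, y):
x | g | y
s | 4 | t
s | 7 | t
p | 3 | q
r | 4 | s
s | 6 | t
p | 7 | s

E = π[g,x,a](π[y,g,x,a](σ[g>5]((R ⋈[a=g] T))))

σ filters on g, owned by the right side.
E' = π[g,x,a](π[y,g,x,a]((R ⋈[a=g] σ[g>5](T))))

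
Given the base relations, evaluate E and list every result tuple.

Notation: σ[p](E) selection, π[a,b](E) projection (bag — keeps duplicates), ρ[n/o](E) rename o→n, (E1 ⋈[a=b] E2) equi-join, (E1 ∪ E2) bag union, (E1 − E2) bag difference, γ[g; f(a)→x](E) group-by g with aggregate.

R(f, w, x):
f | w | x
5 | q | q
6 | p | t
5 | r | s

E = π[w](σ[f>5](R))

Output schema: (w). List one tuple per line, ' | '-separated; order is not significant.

Subexpression sizes:
  R → 3
  σ[f>5](R) → 1
  π[w](σ[f>5](R)) → 1

== RESULT ==
w
p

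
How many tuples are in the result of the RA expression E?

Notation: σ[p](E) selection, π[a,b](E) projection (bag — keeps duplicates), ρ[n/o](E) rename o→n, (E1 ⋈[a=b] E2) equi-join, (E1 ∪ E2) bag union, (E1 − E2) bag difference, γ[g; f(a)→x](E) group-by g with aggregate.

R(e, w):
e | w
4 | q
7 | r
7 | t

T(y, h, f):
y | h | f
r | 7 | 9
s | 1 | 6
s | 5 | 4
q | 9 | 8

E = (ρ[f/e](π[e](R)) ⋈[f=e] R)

Per-node cardinality:
  R → 3
  π[e](R) → 3
  ρ[f/e](π[e](R)) → 3
  R → 3
  (ρ[f/e](π[e](R)) ⋈[f=e] R) → 5

|E| = 5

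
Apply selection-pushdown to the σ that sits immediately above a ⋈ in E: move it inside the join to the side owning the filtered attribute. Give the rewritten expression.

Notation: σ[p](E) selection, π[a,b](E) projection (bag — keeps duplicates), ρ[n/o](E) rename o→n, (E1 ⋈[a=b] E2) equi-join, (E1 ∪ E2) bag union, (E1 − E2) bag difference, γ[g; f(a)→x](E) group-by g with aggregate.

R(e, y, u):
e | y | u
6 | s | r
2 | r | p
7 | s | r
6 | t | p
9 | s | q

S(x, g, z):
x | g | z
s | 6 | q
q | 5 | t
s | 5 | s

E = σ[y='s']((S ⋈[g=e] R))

σ filters on y, owned by the right side.
E' = (S ⋈[g=e] σ[y='s'](R))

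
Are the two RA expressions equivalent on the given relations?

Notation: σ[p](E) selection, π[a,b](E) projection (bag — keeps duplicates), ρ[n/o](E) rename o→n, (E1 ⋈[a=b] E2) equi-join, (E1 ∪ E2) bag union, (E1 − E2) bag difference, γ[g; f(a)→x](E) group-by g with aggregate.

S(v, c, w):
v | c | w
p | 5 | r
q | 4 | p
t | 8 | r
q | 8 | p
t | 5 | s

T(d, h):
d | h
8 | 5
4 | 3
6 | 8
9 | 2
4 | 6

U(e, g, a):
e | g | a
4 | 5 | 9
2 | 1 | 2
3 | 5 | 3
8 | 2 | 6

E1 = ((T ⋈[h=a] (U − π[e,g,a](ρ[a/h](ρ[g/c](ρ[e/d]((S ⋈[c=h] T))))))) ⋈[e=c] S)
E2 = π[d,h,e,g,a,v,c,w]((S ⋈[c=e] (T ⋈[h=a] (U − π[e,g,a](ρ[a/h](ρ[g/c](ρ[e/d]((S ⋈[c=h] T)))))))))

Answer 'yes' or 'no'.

E1 row counts bottom-up:
  T → 5
  U → 4
  S → 5
  T → 5
  (S ⋈[c=h] T) → 4
  ρ[e/d]((S ⋈[c=h] T)) → 4
  ρ[g/c](ρ[e/d]((S ⋈[c=h] T))) → 4
  ρ[a/h](ρ[g/c](ρ[e/d]((S ⋈[c=h] T)))) → 4
  π[e,g,a](ρ[a/h](ρ[g/c](ρ[e/d]((S ⋈[c=h] T))))) → 4
  (U − π[e,g,a](ρ[a/h](ρ[g/c](ρ[e/d]((S ⋈[c=h] T)))))) → 4
  (T ⋈[h=a] (U − π[e,g,a](ρ[a/h](ρ[g/c](ρ[e/d]((S ⋈[c=h] T))))))) → 3
  S → 5
  ((T ⋈[h=a] (U − π[e,g,a](ρ[a/h](ρ[g/c](ρ[e/d]((S ⋈[c=h] T))))))) ⋈[e=c] S) → 2
E2 row counts bottom-up:
  S → 5
  T → 5
  U → 4
  S → 5
  T → 5
  (S ⋈[c=h] T) → 4
  ρ[e/d]((S ⋈[c=h] T)) → 4
  ρ[g/c](ρ[e/d]((S ⋈[c=h] T))) → 4
  ρ[a/h](ρ[g/c](ρ[e/d]((S ⋈[c=h] T)))) → 4
  π[e,g,a](ρ[a/h](ρ[g/c](ρ[e/d]((S ⋈[c=h] T))))) → 4
  (U − π[e,g,a](ρ[a/h](ρ[g/c](ρ[e/d]((S ⋈[c=h] T)))))) → 4
  (T ⋈[h=a] (U − π[e,g,a](ρ[a/h](ρ[g/c](ρ[e/d]((S ⋈[c=h] T))))))) → 3
  (S ⋈[c=e] (T ⋈[h=a] (U − π[e,g,a](ρ[a/h](ρ[g/c](ρ[e/d]((S ⋈[c=h] T)))))))) → 2
  π[d,h,e,g,a,v,c,w]((S ⋈[c=e] (T ⋈[h=a] (U − π[e,g,a](ρ[a/h](ρ[g/c](ρ[e/d]((S ⋈[c=h] T))))))))) → 2

E1 and E2 produce the same multiset:
d | h | e | g | a | v | c | w
4 | 6 | 8 | 2 | 6 | q | 8 | p
4 | 6 | 8 | 2 | 6 | t | 8 | r

yes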